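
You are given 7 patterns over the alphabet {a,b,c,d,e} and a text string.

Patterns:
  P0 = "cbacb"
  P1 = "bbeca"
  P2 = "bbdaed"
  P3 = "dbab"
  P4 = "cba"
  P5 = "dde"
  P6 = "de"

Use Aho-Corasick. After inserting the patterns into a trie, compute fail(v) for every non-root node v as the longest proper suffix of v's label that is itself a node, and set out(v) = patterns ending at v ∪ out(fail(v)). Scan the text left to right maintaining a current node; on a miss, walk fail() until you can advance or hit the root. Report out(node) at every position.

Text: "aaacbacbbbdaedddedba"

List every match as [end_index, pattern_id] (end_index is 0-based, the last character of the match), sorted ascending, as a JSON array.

Construct AC machine:
Trie nodes:
  n0 'ε': b→6 c→1 d→15
  n1 'c': b→2
  n2 'cb': a→3
  n3 'cba': c→4  [P4 ends]
  n4 'cbac': b→5
  n5 'cbacb': ·  [P0 ends]
  n6 'b': b→7
  n7 'bb': d→11 e→8
  n8 'bbe': c→9
  n9 'bbec': a→10
  n10 'bbeca': ·  [P1 ends]
  n11 'bbd': a→12
  n12 'bbda': e→13
  n13 'bbdae': d→14
  n14 'bbdaed': ·  [P2 ends]
  n15 'd': b→16 d→19 e→21
  n16 'db': a→17
  n17 'dba': b→18
  n18 'dbab': ·  [P3 ends]
  n19 'dd': e→20
  n20 'dde': ·  [P5 ends]
  n21 'de': ·  [P6 ends]

Failure links (BFS by depth):
  n1('c'): parent n0 fail=0; on 'c' 0 → fail=0;  out ∅∪∅=∅
  n6('b'): parent n0 fail=0; on 'b' 0 → fail=0;  out ∅∪∅=∅
  n15('d'): parent n0 fail=0; on 'd' 0 → fail=0;  out ∅∪∅=∅
  n2('cb'): parent n1 fail=0; on 'b' 0 → fail=6;  out ∅∪∅=∅
  n7('bb'): parent n6 fail=0; on 'b' 0 → fail=6;  out ∅∪∅=∅
  n16('db'): parent n15 fail=0; on 'b' 0 → fail=6;  out ∅∪∅=∅
  n19('dd'): parent n15 fail=0; on 'd' 0 → fail=15;  out ∅∪∅=∅
  n21('de'): parent n15 fail=0; on 'e' 0 → fail=0;  out {6}∪∅={6}
  n3('cba'): parent n2 fail=6; on 'a' 6→0 → fail=0;  out {4}∪∅={4}
  n8('bbe'): parent n7 fail=6; on 'e' 6→0 → fail=0;  out ∅∪∅=∅
  n11('bbd'): parent n7 fail=6; on 'd' 6→0 → fail=15;  out ∅∪∅=∅
  n17('dba'): parent n16 fail=6; on 'a' 6→0 → fail=0;  out ∅∪∅=∅
  n20('dde'): parent n19 fail=15; on 'e' 15 → fail=21;  out {5}∪{6}={5,6}
  n4('cbac'): parent n3 fail=0; on 'c' 0 → fail=1;  out ∅∪∅=∅
  n9('bbec'): parent n8 fail=0; on 'c' 0 → fail=1;  out ∅∪∅=∅
  n12('bbda'): parent n11 fail=15; on 'a' 15→0 → fail=0;  out ∅∪∅=∅
  n18('dbab'): parent n17 fail=0; on 'b' 0 → fail=6;  out {3}∪∅={3}
  n5('cbacb'): parent n4 fail=1; on 'b' 1 → fail=2;  out {0}∪∅={0}
  n10('bbeca'): parent n9 fail=1; on 'a' 1→0 → fail=0;  out {1}∪∅={1}
  n13('bbdae'): parent n12 fail=0; on 'e' 0 → fail=0;  out ∅∪∅=∅
  n14('bbdaed'): parent n13 fail=0; on 'd' 0 → fail=15;  out {2}∪∅={2}

Text stream:
[0] read 'a'  n0⇒n0
[1] read 'a'  n0⇒n0
[2] read 'a'  n0⇒n0
[3] read 'c'  n0⇒n1
[4] read 'b'  n1⇒n2
[5] read 'a'  n2⇒n3  → match P4@[3:5]
[6] read 'c'  n3⇒n4
[7] read 'b'  n4⇒n5  → match P0@[3:7]
[8] read 'b'  n5⇒n7 (fail-walked)
[9] read 'b'  n7⇒n7 (fail-walked)
[10] read 'd'  n7⇒n11
[11] read 'a'  n11⇒n12
[12] read 'e'  n12⇒n13
[13] read 'd'  n13⇒n14  → match P2@[8:13]
[14] read 'd'  n14⇒n19 (fail-walked)
[15] read 'd'  n19⇒n19 (fail-walked)
[16] read 'e'  n19⇒n20  → match P5@[14:16],P6@[15:16]
[17] read 'd'  n20⇒n15 (fail-walked)
[18] read 'b'  n15⇒n16
[19] read 'a'  n16⇒n17

Result: [[5,4],[7,0],[13,2],[16,5],[16,6]]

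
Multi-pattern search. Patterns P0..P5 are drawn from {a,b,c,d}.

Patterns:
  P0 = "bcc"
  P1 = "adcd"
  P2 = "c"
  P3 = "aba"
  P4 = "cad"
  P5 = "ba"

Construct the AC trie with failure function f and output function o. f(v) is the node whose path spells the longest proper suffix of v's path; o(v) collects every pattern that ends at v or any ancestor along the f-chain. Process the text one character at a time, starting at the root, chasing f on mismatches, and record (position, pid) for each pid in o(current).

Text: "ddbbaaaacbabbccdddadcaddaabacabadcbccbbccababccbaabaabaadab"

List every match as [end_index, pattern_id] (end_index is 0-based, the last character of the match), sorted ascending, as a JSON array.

Build automaton:
Trie nodes:
  n0 'ε': a→4 b→1 c→8
  n1 'b': a→13 c→2
  n2 'bc': c→3
  n3 'bcc': ·  [P0 ends]
  n4 'a': b→9 d→5
  n5 'ad': c→6
  n6 'adc': d→7
  n7 'adcd': ·  [P1 ends]
  n8 'c': a→11  [P2 ends]
  n9 'ab': a→10
  n10 'aba': ·  [P3 ends]
  n11 'ca': d→12
  n12 'cad': ·  [P4 ends]
  n13 'ba': ·  [P5 ends]

Failure links (BFS by depth):
  n1('b'): parent n0 fail=0; on 'b' 0 → fail=0;  out ∅∪∅=∅
  n4('a'): parent n0 fail=0; on 'a' 0 → fail=0;  out ∅∪∅=∅
  n8('c'): parent n0 fail=0; on 'c' 0 → fail=0;  out {2}∪∅={2}
  n2('bc'): parent n1 fail=0; on 'c' 0 → fail=8;  out ∅∪{2}={2}
  n5('ad'): parent n4 fail=0; on 'd' 0 → fail=0;  out ∅∪∅=∅
  n9('ab'): parent n4 fail=0; on 'b' 0 → fail=1;  out ∅∪∅=∅
  n11('ca'): parent n8 fail=0; on 'a' 0 → fail=4;  out ∅∪∅=∅
  n13('ba'): parent n1 fail=0; on 'a' 0 → fail=4;  out {5}∪∅={5}
  n3('bcc'): parent n2 fail=8; on 'c' 8→0 → fail=8;  out {0}∪{2}={0,2}
  n6('adc'): parent n5 fail=0; on 'c' 0 → fail=8;  out ∅∪{2}={2}
  n10('aba'): parent n9 fail=1; on 'a' 1 → fail=13;  out {3}∪{5}={3,5}
  n12('cad'): parent n11 fail=4; on 'd' 4 → fail=5;  out {4}∪∅={4}
  n7('adcd'): parent n6 fail=8; on 'd' 8→0 → fail=0;  out {1}∪∅={1}

Scan:
i=0 'd': node 0→0
i=1 'd': node 0→0
i=2 'b': node 0→1
i=3 'b': node 1→1 (via fail)
i=4 'a': node 1→13  ** P5@[3:4]
i=5 'a': node 13→4 (via fail)
i=6 'a': node 4→4 (via fail)
i=7 'a': node 4→4 (via fail)
i=8 'c': node 4→8 (via fail)  ** P2@[8:8]
i=9 'b': node 8→1 (via fail)
i=10 'a': node 1→13  ** P5@[9:10]
i=11 'b': node 13→9 (via fail)
i=12 'b': node 9→1 (via fail)
i=13 'c': node 1→2  ** P2@[13:13]
i=14 'c': node 2→3  ** P0@[12:14],P2@[14:14]
i=15 'd': node 3→0 (via fail)
i=16 'd': node 0→0
i=17 'd': node 0→0
i=18 'a': node 0→4
i=19 'd': node 4→5
i=20 'c': node 5→6  ** P2@[20:20]
i=21 'a': node 6→11 (via fail)
i=22 'd': node 11→12  ** P4@[20:22]
i=23 'd': node 12→0 (via fail)
i=24 'a': node 0→4
i=25 'a': node 4→4 (via fail)
i=26 'b': node 4→9
i=27 'a': node 9→10  ** P3@[25:27],P5@[26:27]
i=28 'c': node 10→8 (via fail)  ** P2@[28:28]
i=29 'a': node 8→11
i=30 'b': node 11→9 (via fail)
i=31 'a': node 9→10  ** P3@[29:31],P5@[30:31]
i=32 'd': node 10→5 (via fail)
i=33 'c': node 5→6  ** P2@[33:33]
i=34 'b': node 6→1 (via fail)
i=35 'c': node 1→2  ** P2@[35:35]
i=36 'c': node 2→3  ** P0@[34:36],P2@[36:36]
i=37 'b': node 3→1 (via fail)
i=38 'b': node 1→1 (via fail)
i=39 'c': node 1→2  ** P2@[39:39]
i=40 'c': node 2→3  ** P0@[38:40],P2@[40:40]
i=41 'a': node 3→11 (via fail)
i=42 'b': node 11→9 (via fail)
i=43 'a': node 9→10  ** P3@[41:43],P5@[42:43]
i=44 'b': node 10→9 (via fail)
i=45 'c': node 9→2 (via fail)  ** P2@[45:45]
i=46 'c': node 2→3  ** P0@[44:46],P2@[46:46]
i=47 'b': node 3→1 (via fail)
i=48 'a': node 1→13  ** P5@[47:48]
i=49 'a': node 13→4 (via fail)
i=50 'b': node 4→9
i=51 'a': node 9→10  ** P3@[49:51],P5@[50:51]
i=52 'a': node 10→4 (via fail)
i=53 'b': node 4→9
i=54 'a': node 9→10  ** P3@[52:54],P5@[53:54]
i=55 'a': node 10→4 (via fail)
i=56 'd': node 4→5
i=57 'a': node 5→4 (via fail)
i=58 'b': node 4→9

Matches: [[4,5],[8,2],[10,5],[13,2],[14,0],[14,2],[20,2],[22,4],[27,3],[27,5],[28,2],[31,3],[31,5],[33,2],[35,2],[36,0],[36,2],[39,2],[40,0],[40,2],[43,3],[43,5],[45,2],[46,0],[46,2],[48,5],[51,3],[51,5],[54,3],[54,5]]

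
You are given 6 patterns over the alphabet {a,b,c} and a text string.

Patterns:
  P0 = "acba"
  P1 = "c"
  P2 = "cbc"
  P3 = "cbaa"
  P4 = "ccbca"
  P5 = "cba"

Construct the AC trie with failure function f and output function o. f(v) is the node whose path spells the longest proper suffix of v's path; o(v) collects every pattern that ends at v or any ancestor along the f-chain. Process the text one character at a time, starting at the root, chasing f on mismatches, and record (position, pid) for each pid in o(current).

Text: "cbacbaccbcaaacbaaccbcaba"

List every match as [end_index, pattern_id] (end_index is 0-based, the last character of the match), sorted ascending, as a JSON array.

Build:
Trie nodes:
  n0 'ε': a→1 c→5
  n1 'a': c→2
  n2 'ac': b→3
  n3 'acb': a→4
  n4 'acba': ·  ←P0
  n5 'c': b→6 c→10  ←P1
  n6 'cb': a→8 c→7
  n7 'cbc': ·  ←P2
  n8 'cba': a→9  ←P5
  n9 'cbaa': ·  ←P3
  n10 'cc': b→11
  n11 'ccb': c→12
  n12 'ccbc': a→13
  n13 'ccbca': ·  ←P4

Failure links (BFS by depth):
  n1('a'): parent n0 fail=0; on 'a' 0 → fail=0;  out ∅∪∅=∅
  n5('c'): parent n0 fail=0; on 'c' 0 → fail=0;  out {1}∪∅={1}
  n2('ac'): parent n1 fail=0; on 'c' 0 → fail=5;  out ∅∪{1}={1}
  n6('cb'): parent n5 fail=0; on 'b' 0 → fail=0;  out ∅∪∅=∅
  n10('cc'): parent n5 fail=0; on 'c' 0 → fail=5;  out ∅∪{1}={1}
  n3('acb'): parent n2 fail=5; on 'b' 5 → fail=6;  out ∅∪∅=∅
  n7('cbc'): parent n6 fail=0; on 'c' 0 → fail=5;  out {2}∪{1}={1,2}
  n8('cba'): parent n6 fail=0; on 'a' 0 → fail=1;  out {5}∪∅={5}
  n11('ccb'): parent n10 fail=5; on 'b' 5 → fail=6;  out ∅∪∅=∅
  n4('acba'): parent n3 fail=6; on 'a' 6 → fail=8;  out {0}∪{5}={0,5}
  n9('cbaa'): parent n8 fail=1; on 'a' 1→0 → fail=1;  out {3}∪∅={3}
  n12('ccbc'): parent n11 fail=6; on 'c' 6 → fail=7;  out ∅∪{1,2}={1,2}
  n13('ccbca'): parent n12 fail=7; on 'a' 7→5→0 → fail=1;  out {4}∪∅={4}

Run:
[0] read 'c'  n0⇒n5  ** P1@[0:0]
[1] read 'b'  n5⇒n6
[2] read 'a'  n6⇒n8  ** P5@[0:2]
[3] read 'c'  n8⇒n2 ·f  ** P1@[3:3]
[4] read 'b'  n2⇒n3
[5] read 'a'  n3⇒n4  ** P0@[2:5],P5@[3:5]
[6] read 'c'  n4⇒n2 ·f  ** P1@[6:6]
[7] read 'c'  n2⇒n10 ·f  ** P1@[7:7]
[8] read 'b'  n10⇒n11
[9] read 'c'  n11⇒n12  ** P1@[9:9],P2@[7:9]
[10] read 'a'  n12⇒n13  ** P4@[6:10]
[11] read 'a'  n13⇒n1 ·f
[12] read 'a'  n1⇒n1 ·f
[13] read 'c'  n1⇒n2  ** P1@[13:13]
[14] read 'b'  n2⇒n3
[15] read 'a'  n3⇒n4  ** P0@[12:15],P5@[13:15]
[16] read 'a'  n4⇒n9 ·f  ** P3@[13:16]
[17] read 'c'  n9⇒n2 ·f  ** P1@[17:17]
[18] read 'c'  n2⇒n10 ·f  ** P1@[18:18]
[19] read 'b'  n10⇒n11
[20] read 'c'  n11⇒n12  ** P1@[20:20],P2@[18:20]
[21] read 'a'  n12⇒n13  ** P4@[17:21]
[22] read 'b'  n13⇒n0 ·f
[23] read 'a'  n0⇒n1

Matches: [[0,1],[2,5],[3,1],[5,0],[5,5],[6,1],[7,1],[9,1],[9,2],[10,4],[13,1],[15,0],[15,5],[16,3],[17,1],[18,1],[20,1],[20,2],[21,4]]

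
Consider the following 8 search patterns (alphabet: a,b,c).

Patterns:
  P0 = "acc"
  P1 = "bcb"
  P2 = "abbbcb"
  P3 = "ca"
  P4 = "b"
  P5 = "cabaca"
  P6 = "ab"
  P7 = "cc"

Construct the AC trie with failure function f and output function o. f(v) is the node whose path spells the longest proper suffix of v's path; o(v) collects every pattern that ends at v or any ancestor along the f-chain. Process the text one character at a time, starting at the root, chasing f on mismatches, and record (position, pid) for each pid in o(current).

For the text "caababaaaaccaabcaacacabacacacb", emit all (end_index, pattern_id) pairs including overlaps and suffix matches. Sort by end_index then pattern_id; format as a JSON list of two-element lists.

Construct AC machine:
Trie nodes:
  0='ε' goto a→1 b→4 c→12
  1='a' goto b→7 c→2
  2='ac' goto c→3
  3='acc' goto ·  [P0 ends]
  4='b' goto c→5  [P4 ends]
  5='bc' goto b→6
  6='bcb' goto ·  [P1 ends]
  7='ab' goto b→8  [P6 ends]
  8='abb' goto b→9
  9='abbb' goto c→10
  10='abbbc' goto b→11
  11='abbbcb' goto ·  [P2 ends]
  12='c' goto a→13 c→18
  13='ca' goto b→14  [P3 ends]
  14='cab' goto a→15
  15='caba' goto c→16
  16='cabac' goto a→17
  17='cabaca' goto ·  [P5 ends]
  18='cc' goto ·  [P7 ends]

BFS fail/out derivation:
  fail(1) 'a': from fail(0)=0 chase 'a': 0 ⇒ 0;  out=∅∪out(0)=∅
  fail(4) 'b': from fail(0)=0 chase 'b': 0 ⇒ 0;  out={4}∪out(0)={4}
  fail(12) 'c': from fail(0)=0 chase 'c': 0 ⇒ 0;  out=∅∪out(0)=∅
  fail(2) 'ac': from fail(1)=0 chase 'c': 0 ⇒ 12;  out=∅∪out(12)=∅
  fail(5) 'bc': from fail(4)=0 chase 'c': 0 ⇒ 12;  out=∅∪out(12)=∅
  fail(7) 'ab': from fail(1)=0 chase 'b': 0 ⇒ 4;  out={6}∪out(4)={4,6}
  fail(13) 'ca': from fail(12)=0 chase 'a': 0 ⇒ 1;  out={3}∪out(1)={3}
  fail(18) 'cc': from fail(12)=0 chase 'c': 0 ⇒ 12;  out={7}∪out(12)={7}
  fail(3) 'acc': from fail(2)=12 chase 'c': 12 ⇒ 18;  out={0}∪out(18)={0,7}
  fail(6) 'bcb': from fail(5)=12 chase 'b': 12→0 ⇒ 4;  out={1}∪out(4)={1,4}
  fail(8) 'abb': from fail(7)=4 chase 'b': 4→0 ⇒ 4;  out=∅∪out(4)={4}
  fail(14) 'cab': from fail(13)=1 chase 'b': 1 ⇒ 7;  out=∅∪out(7)={4,6}
  fail(9) 'abbb': from fail(8)=4 chase 'b': 4→0 ⇒ 4;  out=∅∪out(4)={4}
  fail(15) 'caba': from fail(14)=7 chase 'a': 7→4→0 ⇒ 1;  out=∅∪out(1)=∅
  fail(10) 'abbbc': from fail(9)=4 chase 'c': 4 ⇒ 5;  out=∅∪out(5)=∅
  fail(16) 'cabac': from fail(15)=1 chase 'c': 1 ⇒ 2;  out=∅∪out(2)=∅
  fail(11) 'abbbcb': from fail(10)=5 chase 'b': 5 ⇒ 6;  out={2}∪out(6)={1,2,4}
  fail(17) 'cabaca': from fail(16)=2 chase 'a': 2→12 ⇒ 13;  out={5}∪out(13)={3,5}

Run:
[0] read 'c'  n0⇒n12
[1] read 'a'  n12⇒n13  emit P3@[0:1]
[2] read 'a'  n13⇒n1 (fail-walked)
[3] read 'b'  n1⇒n7  emit P4@[3:3],P6@[2:3]
[4] read 'a'  n7⇒n1 (fail-walked)
[5] read 'b'  n1⇒n7  emit P4@[5:5],P6@[4:5]
[6] read 'a'  n7⇒n1 (fail-walked)
[7] read 'a'  n1⇒n1 (fail-walked)
[8] read 'a'  n1⇒n1 (fail-walked)
[9] read 'a'  n1⇒n1 (fail-walked)
[10] read 'c'  n1⇒n2
[11] read 'c'  n2⇒n3  emit P0@[9:11],P7@[10:11]
[12] read 'a'  n3⇒n13 (fail-walked)  emit P3@[11:12]
[13] read 'a'  n13⇒n1 (fail-walked)
[14] read 'b'  n1⇒n7  emit P4@[14:14],P6@[13:14]
[15] read 'c'  n7⇒n5 (fail-walked)
[16] read 'a'  n5⇒n13 (fail-walked)  emit P3@[15:16]
[17] read 'a'  n13⇒n1 (fail-walked)
[18] read 'c'  n1⇒n2
[19] read 'a'  n2⇒n13 (fail-walked)  emit P3@[18:19]
[20] read 'c'  n13⇒n2 (fail-walked)
[21] read 'a'  n2⇒n13 (fail-walked)  emit P3@[20:21]
[22] read 'b'  n13⇒n14  emit P4@[22:22],P6@[21:22]
[23] read 'a'  n14⇒n15
[24] read 'c'  n15⇒n16
[25] read 'a'  n16⇒n17  emit P3@[24:25],P5@[20:25]
[26] read 'c'  n17⇒n2 (fail-walked)
[27] read 'a'  n2⇒n13 (fail-walked)  emit P3@[26:27]
[28] read 'c'  n13⇒n2 (fail-walked)
[29] read 'b'  n2⇒n4 (fail-walked)  emit P4@[29:29]

All matches (sorted): [[1,3],[3,4],[3,6],[5,4],[5,6],[11,0],[11,7],[12,3],[14,4],[14,6],[16,3],[19,3],[21,3],[22,4],[22,6],[25,3],[25,5],[27,3],[29,4]]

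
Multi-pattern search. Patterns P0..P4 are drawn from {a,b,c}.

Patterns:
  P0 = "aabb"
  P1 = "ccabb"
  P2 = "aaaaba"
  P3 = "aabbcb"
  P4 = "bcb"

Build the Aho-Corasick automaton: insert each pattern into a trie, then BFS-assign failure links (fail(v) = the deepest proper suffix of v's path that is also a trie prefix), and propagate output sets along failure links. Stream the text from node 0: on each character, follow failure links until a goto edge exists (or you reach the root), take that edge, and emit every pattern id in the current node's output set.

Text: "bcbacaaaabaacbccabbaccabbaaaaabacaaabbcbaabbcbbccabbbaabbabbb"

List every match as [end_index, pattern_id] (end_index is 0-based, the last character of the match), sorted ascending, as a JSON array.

Build automaton:
Trie nodes:
  0='ε' goto a→1 b→16 c→5
  1='a' goto a→2
  2='aa' goto a→10 b→3
  3='aab' goto b→4
  4='aabb' goto c→14  [P0 ends]
  5='c' goto c→6
  6='cc' goto a→7
  7='cca' goto b→8
  8='ccab' goto b→9
  9='ccabb' goto ·  [P1 ends]
  10='aaa' goto a→11
  11='aaaa' goto b→12
  12='aaaab' goto a→13
  13='aaaaba' goto ·  [P2 ends]
  14='aabbc' goto b→15
  15='aabbcb' goto ·  [P3 ends]
  16='b' goto c→17
  17='bc' goto b→18
  18='bcb' goto ·  [P4 ends]

BFS fail/out derivation:
  n1('a'): parent n0 fail=0; on 'a' 0 → fail=0;  out ∅∪∅=∅
  n5('c'): parent n0 fail=0; on 'c' 0 → fail=0;  out ∅∪∅=∅
  n16('b'): parent n0 fail=0; on 'b' 0 → fail=0;  out ∅∪∅=∅
  n2('aa'): parent n1 fail=0; on 'a' 0 → fail=1;  out ∅∪∅=∅
  n6('cc'): parent n5 fail=0; on 'c' 0 → fail=5;  out ∅∪∅=∅
  n17('bc'): parent n16 fail=0; on 'c' 0 → fail=5;  out ∅∪∅=∅
  n3('aab'): parent n2 fail=1; on 'b' 1→0 → fail=16;  out ∅∪∅=∅
  n7('cca'): parent n6 fail=5; on 'a' 5→0 → fail=1;  out ∅∪∅=∅
  n10('aaa'): parent n2 fail=1; on 'a' 1 → fail=2;  out ∅∪∅=∅
  n18('bcb'): parent n17 fail=5; on 'b' 5→0 → fail=16;  out {4}∪∅={4}
  n4('aabb'): parent n3 fail=16; on 'b' 16→0 → fail=16;  out {0}∪∅={0}
  n8('ccab'): parent n7 fail=1; on 'b' 1→0 → fail=16;  out ∅∪∅=∅
  n11('aaaa'): parent n10 fail=2; on 'a' 2 → fail=10;  out ∅∪∅=∅
  n9('ccabb'): parent n8 fail=16; on 'b' 16→0 → fail=16;  out {1}∪∅={1}
  n12('aaaab'): parent n11 fail=10; on 'b' 10→2 → fail=3;  out ∅∪∅=∅
  n14('aabbc'): parent n4 fail=16; on 'c' 16 → fail=17;  out ∅∪∅=∅
  n13('aaaaba'): parent n12 fail=3; on 'a' 3→16→0 → fail=1;  out {2}∪∅={2}
  n15('aabbcb'): parent n14 fail=17; on 'b' 17 → fail=18;  out {3}∪{4}={3,4}

Scan:
i=0 'b': node 0→16
i=1 'c': node 16→17
i=2 'b': node 17→18  → match P4@[0:2]
i=3 'a': node 18→1 (via fail)
i=4 'c': node 1→5 (via fail)
i=5 'a': node 5→1 (via fail)
i=6 'a': node 1→2
i=7 'a': node 2→10
i=8 'a': node 10→11
i=9 'b': node 11→12
i=10 'a': node 12→13  → match P2@[5:10]
i=11 'a': node 13→2 (via fail)
i=12 'c': node 2→5 (via fail)
i=13 'b': node 5→16 (via fail)
i=14 'c': node 16→17
i=15 'c': node 17→6 (via fail)
i=16 'a': node 6→7
i=17 'b': node 7→8
i=18 'b': node 8→9  → match P1@[14:18]
i=19 'a': node 9→1 (via fail)
i=20 'c': node 1→5 (via fail)
i=21 'c': node 5→6
i=22 'a': node 6→7
i=23 'b': node 7→8
i=24 'b': node 8→9  → match P1@[20:24]
i=25 'a': node 9→1 (via fail)
i=26 'a': node 1→2
i=27 'a': node 2→10
i=28 'a': node 10→11
i=29 'a': node 11→11 (via fail)
i=30 'b': node 11→12
i=31 'a': node 12→13  → match P2@[26:31]
i=32 'c': node 13→5 (via fail)
i=33 'a': node 5→1 (via fail)
i=34 'a': node 1→2
i=35 'a': node 2→10
i=36 'b': node 10→3 (via fail)
i=37 'b': node 3→4  → match P0@[34:37]
i=38 'c': node 4→14
i=39 'b': node 14→15  → match P3@[34:39],P4@[37:39]
i=40 'a': node 15→1 (via fail)
i=41 'a': node 1→2
i=42 'b': node 2→3
i=43 'b': node 3→4  → match P0@[40:43]
i=44 'c': node 4→14
i=45 'b': node 14→15  → match P3@[40:45],P4@[43:45]
i=46 'b': node 15→16 (via fail)
i=47 'c': node 16→17
i=48 'c': node 17→6 (via fail)
i=49 'a': node 6→7
i=50 'b': node 7→8
i=51 'b': node 8→9  → match P1@[47:51]
i=52 'b': node 9→16 (via fail)
i=53 'a': node 16→1 (via fail)
i=54 'a': node 1→2
i=55 'b': node 2→3
i=56 'b': node 3→4  → match P0@[53:56]
i=57 'a': node 4→1 (via fail)
i=58 'b': node 1→16 (via fail)
i=59 'b': node 16→16 (via fail)
i=60 'b': node 16→16 (via fail)

Matches: [[2,4],[10,2],[18,1],[24,1],[31,2],[37,0],[39,3],[39,4],[43,0],[45,3],[45,4],[51,1],[56,0]]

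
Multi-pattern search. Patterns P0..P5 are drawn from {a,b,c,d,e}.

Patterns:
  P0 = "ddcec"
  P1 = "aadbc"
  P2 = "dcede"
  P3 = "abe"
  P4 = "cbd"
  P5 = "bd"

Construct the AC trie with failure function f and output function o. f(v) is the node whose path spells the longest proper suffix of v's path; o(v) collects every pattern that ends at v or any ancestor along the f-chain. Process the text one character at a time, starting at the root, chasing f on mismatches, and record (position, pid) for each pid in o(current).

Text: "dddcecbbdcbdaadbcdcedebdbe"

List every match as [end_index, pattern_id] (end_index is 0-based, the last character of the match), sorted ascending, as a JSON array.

Build:
Trie nodes:
  0='ε' goto a→6 b→20 c→17 d→1
  1='d' goto c→11 d→2
  2='dd' goto c→3
  3='ddc' goto e→4
  4='ddce' goto c→5
  5='ddcec' goto ·  [P0 ends]
  6='a' goto a→7 b→15
  7='aa' goto d→8
  8='aad' goto b→9
  9='aadb' goto c→10
  10='aadbc' goto ·  [P1 ends]
  11='dc' goto e→12
  12='dce' goto d→13
  13='dced' goto e→14
  14='dcede' goto ·  [P2 ends]
  15='ab' goto e→16
  16='abe' goto ·  [P3 ends]
  17='c' goto b→18
  18='cb' goto d→19
  19='cbd' goto ·  [P4 ends]
  20='b' goto d→21
  21='bd' goto ·  [P5 ends]

Failure links (BFS by depth):
  n1('d'): parent n0 fail=0; on 'd' 0 → fail=0;  out ∅∪∅=∅
  n6('a'): parent n0 fail=0; on 'a' 0 → fail=0;  out ∅∪∅=∅
  n17('c'): parent n0 fail=0; on 'c' 0 → fail=0;  out ∅∪∅=∅
  n20('b'): parent n0 fail=0; on 'b' 0 → fail=0;  out ∅∪∅=∅
  n2('dd'): parent n1 fail=0; on 'd' 0 → fail=1;  out ∅∪∅=∅
  n7('aa'): parent n6 fail=0; on 'a' 0 → fail=6;  out ∅∪∅=∅
  n11('dc'): parent n1 fail=0; on 'c' 0 → fail=17;  out ∅∪∅=∅
  n15('ab'): parent n6 fail=0; on 'b' 0 → fail=20;  out ∅∪∅=∅
  n18('cb'): parent n17 fail=0; on 'b' 0 → fail=20;  out ∅∪∅=∅
  n21('bd'): parent n20 fail=0; on 'd' 0 → fail=1;  out {5}∪∅={5}
  n3('ddc'): parent n2 fail=1; on 'c' 1 → fail=11;  out ∅∪∅=∅
  n8('aad'): parent n7 fail=6; on 'd' 6→0 → fail=1;  out ∅∪∅=∅
  n12('dce'): parent n11 fail=17; on 'e' 17→0 → fail=0;  out ∅∪∅=∅
  n16('abe'): parent n15 fail=20; on 'e' 20→0 → fail=0;  out {3}∪∅={3}
  n19('cbd'): parent n18 fail=20; on 'd' 20 → fail=21;  out {4}∪{5}={4,5}
  n4('ddce'): parent n3 fail=11; on 'e' 11 → fail=12;  out ∅∪∅=∅
  n9('aadb'): parent n8 fail=1; on 'b' 1→0 → fail=20;  out ∅∪∅=∅
  n13('dced'): parent n12 fail=0; on 'd' 0 → fail=1;  out ∅∪∅=∅
  n5('ddcec'): parent n4 fail=12; on 'c' 12→0 → fail=17;  out {0}∪∅={0}
  n10('aadbc'): parent n9 fail=20; on 'c' 20→0 → fail=17;  out {1}∪∅={1}
  n14('dcede'): parent n13 fail=1; on 'e' 1→0 → fail=0;  out {2}∪∅={2}

Run:
i=0 'd': node 0→1
i=1 'd': node 1→2
i=2 'd': node 2→2 ·f
i=3 'c': node 2→3
i=4 'e': node 3→4
i=5 'c': node 4→5  → match P0@[1:5]
i=6 'b': node 5→18 ·f
i=7 'b': node 18→20 ·f
i=8 'd': node 20→21  → match P5@[7:8]
i=9 'c': node 21→11 ·f
i=10 'b': node 11→18 ·f
i=11 'd': node 18→19  → match P4@[9:11],P5@[10:11]
i=12 'a': node 19→6 ·f
i=13 'a': node 6→7
i=14 'd': node 7→8
i=15 'b': node 8→9
i=16 'c': node 9→10  → match P1@[12:16]
i=17 'd': node 10→1 ·f
i=18 'c': node 1→11
i=19 'e': node 11→12
i=20 'd': node 12→13
i=21 'e': node 13→14  → match P2@[17:21]
i=22 'b': node 14→20 ·f
i=23 'd': node 20→21  → match P5@[22:23]
i=24 'b': node 21→20 ·f
i=25 'e': node 20→0 ·f

All matches (sorted): [[5,0],[8,5],[11,4],[11,5],[16,1],[21,2],[23,5]]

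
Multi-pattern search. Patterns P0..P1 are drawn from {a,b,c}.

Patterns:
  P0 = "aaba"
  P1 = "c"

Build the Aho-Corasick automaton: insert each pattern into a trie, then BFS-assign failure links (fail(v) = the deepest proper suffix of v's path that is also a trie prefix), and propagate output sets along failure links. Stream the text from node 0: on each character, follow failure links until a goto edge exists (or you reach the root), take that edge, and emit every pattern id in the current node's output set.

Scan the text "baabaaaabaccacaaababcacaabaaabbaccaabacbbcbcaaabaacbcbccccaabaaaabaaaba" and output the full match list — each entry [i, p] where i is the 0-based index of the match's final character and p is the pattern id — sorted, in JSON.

Build automaton:
Trie nodes:
  0='ε' goto a→1 c→5
  1='a' goto a→2
  2='aa' goto b→3
  3='aab' goto a→4
  4='aaba' goto ·  ←P0
  5='c' goto ·  ←P1

Failure links (BFS by depth):
  fail(1) 'a': from fail(0)=0 chase 'a': 0 ⇒ 0;  out=∅∪out(0)=∅
  fail(5) 'c': from fail(0)=0 chase 'c': 0 ⇒ 0;  out={1}∪out(0)={1}
  fail(2) 'aa': from fail(1)=0 chase 'a': 0 ⇒ 1;  out=∅∪out(1)=∅
  fail(3) 'aab': from fail(2)=1 chase 'b': 1→0 ⇒ 0;  out=∅∪out(0)=∅
  fail(4) 'aaba': from fail(3)=0 chase 'a': 0 ⇒ 1;  out={0}∪out(1)={0}

Text stream:
[0] read 'b'  n0⇒n0
[1] read 'a'  n0⇒n1
[2] read 'a'  n1⇒n2
[3] read 'b'  n2⇒n3
[4] read 'a'  n3⇒n4  ** P0@[1:4]
[5] read 'a'  n4⇒n2 (via fail)
[6] read 'a'  n2⇒n2 (via fail)
[7] read 'a'  n2⇒n2 (via fail)
[8] read 'b'  n2⇒n3
[9] read 'a'  n3⇒n4  ** P0@[6:9]
[10] read 'c'  n4⇒n5 (via fail)  ** P1@[10:10]
[11] read 'c'  n5⇒n5 (via fail)  ** P1@[11:11]
[12] read 'a'  n5⇒n1 (via fail)
[13] read 'c'  n1⇒n5 (via fail)  ** P1@[13:13]
[14] read 'a'  n5⇒n1 (via fail)
[15] read 'a'  n1⇒n2
[16] read 'a'  n2⇒n2 (via fail)
[17] read 'b'  n2⇒n3
[18] read 'a'  n3⇒n4  ** P0@[15:18]
[19] read 'b'  n4⇒n0 (via fail)
[20] read 'c'  n0⇒n5  ** P1@[20:20]
[21] read 'a'  n5⇒n1 (via fail)
[22] read 'c'  n1⇒n5 (via fail)  ** P1@[22:22]
[23] read 'a'  n5⇒n1 (via fail)
[24] read 'a'  n1⇒n2
[25] read 'b'  n2⇒n3
[26] read 'a'  n3⇒n4  ** P0@[23:26]
[27] read 'a'  n4⇒n2 (via fail)
[28] read 'a'  n2⇒n2 (via fail)
[29] read 'b'  n2⇒n3
[30] read 'b'  n3⇒n0 (via fail)
[31] read 'a'  n0⇒n1
[32] read 'c'  n1⇒n5 (via fail)  ** P1@[32:32]
[33] read 'c'  n5⇒n5 (via fail)  ** P1@[33:33]
[34] read 'a'  n5⇒n1 (via fail)
[35] read 'a'  n1⇒n2
[36] read 'b'  n2⇒n3
[37] read 'a'  n3⇒n4  ** P0@[34:37]
[38] read 'c'  n4⇒n5 (via fail)  ** P1@[38:38]
[39] read 'b'  n5⇒n0 (via fail)
[40] read 'b'  n0⇒n0
[41] read 'c'  n0⇒n5  ** P1@[41:41]
[42] read 'b'  n5⇒n0 (via fail)
[43] read 'c'  n0⇒n5  ** P1@[43:43]
[44] read 'a'  n5⇒n1 (via fail)
[45] read 'a'  n1⇒n2
[46] read 'a'  n2⇒n2 (via fail)
[47] read 'b'  n2⇒n3
[48] read 'a'  n3⇒n4  ** P0@[45:48]
[49] read 'a'  n4⇒n2 (via fail)
[50] read 'c'  n2⇒n5 (via fail)  ** P1@[50:50]
[51] read 'b'  n5⇒n0 (via fail)
[52] read 'c'  n0⇒n5  ** P1@[52:52]
[53] read 'b'  n5⇒n0 (via fail)
[54] read 'c'  n0⇒n5  ** P1@[54:54]
[55] read 'c'  n5⇒n5 (via fail)  ** P1@[55:55]
[56] read 'c'  n5⇒n5 (via fail)  ** P1@[56:56]
[57] read 'c'  n5⇒n5 (via fail)  ** P1@[57:57]
[58] read 'a'  n5⇒n1 (via fail)
[59] read 'a'  n1⇒n2
[60] read 'b'  n2⇒n3
[61] read 'a'  n3⇒n4  ** P0@[58:61]
[62] read 'a'  n4⇒n2 (via fail)
[63] read 'a'  n2⇒n2 (via fail)
[64] read 'a'  n2⇒n2 (via fail)
[65] read 'b'  n2⇒n3
[66] read 'a'  n3⇒n4  ** P0@[63:66]
[67] read 'a'  n4⇒n2 (via fail)
[68] read 'a'  n2⇒n2 (via fail)
[69] read 'b'  n2⇒n3
[70] read 'a'  n3⇒n4  ** P0@[67:70]

Result: [[4,0],[9,0],[10,1],[11,1],[13,1],[18,0],[20,1],[22,1],[26,0],[32,1],[33,1],[37,0],[38,1],[41,1],[43,1],[48,0],[50,1],[52,1],[54,1],[55,1],[56,1],[57,1],[61,0],[66,0],[70,0]]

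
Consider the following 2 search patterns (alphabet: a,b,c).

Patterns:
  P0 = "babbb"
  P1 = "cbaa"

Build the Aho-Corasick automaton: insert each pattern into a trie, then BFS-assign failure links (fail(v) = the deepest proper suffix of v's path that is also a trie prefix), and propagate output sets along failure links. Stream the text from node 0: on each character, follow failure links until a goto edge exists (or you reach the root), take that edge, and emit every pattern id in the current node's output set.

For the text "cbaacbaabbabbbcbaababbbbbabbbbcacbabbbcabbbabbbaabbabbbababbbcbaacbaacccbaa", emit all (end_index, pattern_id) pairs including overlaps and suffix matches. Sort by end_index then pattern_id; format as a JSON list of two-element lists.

Build:
Trie nodes:
  n0 'ε': b→1 c→6
  n1 'b': a→2
  n2 'ba': b→3
  n3 'bab': b→4
  n4 'babb': b→5
  n5 'babbb': ·  [P0 ends]
  n6 'c': b→7
  n7 'cb': a→8
  n8 'cba': a→9
  n9 'cbaa': ·  [P1 ends]

BFS fail/out derivation:
  n1('b'): parent n0 fail=0; on 'b' 0 → fail=0;  out ∅∪∅=∅
  n6('c'): parent n0 fail=0; on 'c' 0 → fail=0;  out ∅∪∅=∅
  n2('ba'): parent n1 fail=0; on 'a' 0 → fail=0;  out ∅∪∅=∅
  n7('cb'): parent n6 fail=0; on 'b' 0 → fail=1;  out ∅∪∅=∅
  n3('bab'): parent n2 fail=0; on 'b' 0 → fail=1;  out ∅∪∅=∅
  n8('cba'): parent n7 fail=1; on 'a' 1 → fail=2;  out ∅∪∅=∅
  n4('babb'): parent n3 fail=1; on 'b' 1→0 → fail=1;  out ∅∪∅=∅
  n9('cbaa'): parent n8 fail=2; on 'a' 2→0 → fail=0;  out {1}∪∅={1}
  n5('babbb'): parent n4 fail=1; on 'b' 1→0 → fail=1;  out {0}∪∅={0}

Text stream:
pos 0 'c': at 6
pos 1 'b': at 7
pos 2 'a': at 8
pos 3 'a': at 9  emit P1@[0:3]
pos 4 'c': at 6 (via fail)
pos 5 'b': at 7
pos 6 'a': at 8
pos 7 'a': at 9  emit P1@[4:7]
pos 8 'b': at 1 (via fail)
pos 9 'b': at 1 (via fail)
pos 10 'a': at 2
pos 11 'b': at 3
pos 12 'b': at 4
pos 13 'b': at 5  emit P0@[9:13]
pos 14 'c': at 6 (via fail)
pos 15 'b': at 7
pos 16 'a': at 8
pos 17 'a': at 9  emit P1@[14:17]
pos 18 'b': at 1 (via fail)
pos 19 'a': at 2
pos 20 'b': at 3
pos 21 'b': at 4
pos 22 'b': at 5  emit P0@[18:22]
pos 23 'b': at 1 (via fail)
pos 24 'b': at 1 (via fail)
pos 25 'a': at 2
pos 26 'b': at 3
pos 27 'b': at 4
pos 28 'b': at 5  emit P0@[24:28]
pos 29 'b': at 1 (via fail)
pos 30 'c': at 6 (via fail)
pos 31 'a': at 0 (via fail)
pos 32 'c': at 6
pos 33 'b': at 7
pos 34 'a': at 8
pos 35 'b': at 3 (via fail)
pos 36 'b': at 4
pos 37 'b': at 5  emit P0@[33:37]
pos 38 'c': at 6 (via fail)
pos 39 'a': at 0 (via fail)
pos 40 'b': at 1
pos 41 'b': at 1 (via fail)
pos 42 'b': at 1 (via fail)
pos 43 'a': at 2
pos 44 'b': at 3
pos 45 'b': at 4
pos 46 'b': at 5  emit P0@[42:46]
pos 47 'a': at 2 (via fail)
pos 48 'a': at 0 (via fail)
pos 49 'b': at 1
pos 50 'b': at 1 (via fail)
pos 51 'a': at 2
pos 52 'b': at 3
pos 53 'b': at 4
pos 54 'b': at 5  emit P0@[50:54]
pos 55 'a': at 2 (via fail)
pos 56 'b': at 3
pos 57 'a': at 2 (via fail)
pos 58 'b': at 3
pos 59 'b': at 4
pos 60 'b': at 5  emit P0@[56:60]
pos 61 'c': at 6 (via fail)
pos 62 'b': at 7
pos 63 'a': at 8
pos 64 'a': at 9  emit P1@[61:64]
pos 65 'c': at 6 (via fail)
pos 66 'b': at 7
pos 67 'a': at 8
pos 68 'a': at 9  emit P1@[65:68]
pos 69 'c': at 6 (via fail)
pos 70 'c': at 6 (via fail)
pos 71 'c': at 6 (via fail)
pos 72 'b': at 7
pos 73 'a': at 8
pos 74 'a': at 9  emit P1@[71:74]

Matches: [[3,1],[7,1],[13,0],[17,1],[22,0],[28,0],[37,0],[46,0],[54,0],[60,0],[64,1],[68,1],[74,1]]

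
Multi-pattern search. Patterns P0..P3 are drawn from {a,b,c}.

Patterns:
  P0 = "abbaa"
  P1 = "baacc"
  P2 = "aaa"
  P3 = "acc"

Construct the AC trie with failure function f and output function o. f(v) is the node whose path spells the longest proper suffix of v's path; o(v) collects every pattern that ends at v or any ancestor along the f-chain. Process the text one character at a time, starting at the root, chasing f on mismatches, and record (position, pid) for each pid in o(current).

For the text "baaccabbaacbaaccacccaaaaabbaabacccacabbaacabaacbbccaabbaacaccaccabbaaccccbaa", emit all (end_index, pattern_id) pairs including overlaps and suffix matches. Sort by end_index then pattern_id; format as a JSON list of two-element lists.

Build:
Trie nodes:
  n0 'ε': a→1 b→6
  n1 'a': a→11 b→2 c→13
  n2 'ab': b→3
  n3 'abb': a→4
  n4 'abba': a→5
  n5 'abbaa': ·  [P0 ends]
  n6 'b': a→7
  n7 'ba': a→8
  n8 'baa': c→9
  n9 'baac': c→10
  n10 'baacc': ·  [P1 ends]
  n11 'aa': a→12
  n12 'aaa': ·  [P2 ends]
  n13 'ac': c→14
  n14 'acc': ·  [P3 ends]

Failure links (BFS by depth):
  fail(1) 'a': from fail(0)=0 chase 'a': 0 ⇒ 0;  out=∅∪out(0)=∅
  fail(6) 'b': from fail(0)=0 chase 'b': 0 ⇒ 0;  out=∅∪out(0)=∅
  fail(2) 'ab': from fail(1)=0 chase 'b': 0 ⇒ 6;  out=∅∪out(6)=∅
  fail(7) 'ba': from fail(6)=0 chase 'a': 0 ⇒ 1;  out=∅∪out(1)=∅
  fail(11) 'aa': from fail(1)=0 chase 'a': 0 ⇒ 1;  out=∅∪out(1)=∅
  fail(13) 'ac': from fail(1)=0 chase 'c': 0 ⇒ 0;  out=∅∪out(0)=∅
  fail(3) 'abb': from fail(2)=6 chase 'b': 6→0 ⇒ 6;  out=∅∪out(6)=∅
  fail(8) 'baa': from fail(7)=1 chase 'a': 1 ⇒ 11;  out=∅∪out(11)=∅
  fail(12) 'aaa': from fail(11)=1 chase 'a': 1 ⇒ 11;  out={2}∪out(11)={2}
  fail(14) 'acc': from fail(13)=0 chase 'c': 0 ⇒ 0;  out={3}∪out(0)={3}
  fail(4) 'abba': from fail(3)=6 chase 'a': 6 ⇒ 7;  out=∅∪out(7)=∅
  fail(9) 'baac': from fail(8)=11 chase 'c': 11→1 ⇒ 13;  out=∅∪out(13)=∅
  fail(5) 'abbaa': from fail(4)=7 chase 'a': 7 ⇒ 8;  out={0}∪out(8)={0}
  fail(10) 'baacc': from fail(9)=13 chase 'c': 13 ⇒ 14;  out={1}∪out(14)={1,3}

Text stream:
pos 0 'b': at 6
pos 1 'a': at 7
pos 2 'a': at 8
pos 3 'c': at 9
pos 4 'c': at 10  → match P1@[0:4],P3@[2:4]
pos 5 'a': at 1 ·f
pos 6 'b': at 2
pos 7 'b': at 3
pos 8 'a': at 4
pos 9 'a': at 5  → match P0@[5:9]
pos 10 'c': at 9 ·f
pos 11 'b': at 6 ·f
pos 12 'a': at 7
pos 13 'a': at 8
pos 14 'c': at 9
pos 15 'c': at 10  → match P1@[11:15],P3@[13:15]
pos 16 'a': at 1 ·f
pos 17 'c': at 13
pos 18 'c': at 14  → match P3@[16:18]
pos 19 'c': at 0 ·f
pos 20 'a': at 1
pos 21 'a': at 11
pos 22 'a': at 12  → match P2@[20:22]
pos 23 'a': at 12 ·f  → match P2@[21:23]
pos 24 'a': at 12 ·f  → match P2@[22:24]
pos 25 'b': at 2 ·f
pos 26 'b': at 3
pos 27 'a': at 4
pos 28 'a': at 5  → match P0@[24:28]
pos 29 'b': at 2 ·f
pos 30 'a': at 7 ·f
pos 31 'c': at 13 ·f
pos 32 'c': at 14  → match P3@[30:32]
pos 33 'c': at 0 ·f
pos 34 'a': at 1
pos 35 'c': at 13
pos 36 'a': at 1 ·f
pos 37 'b': at 2
pos 38 'b': at 3
pos 39 'a': at 4
pos 40 'a': at 5  → match P0@[36:40]
pos 41 'c': at 9 ·f
pos 42 'a': at 1 ·f
pos 43 'b': at 2
pos 44 'a': at 7 ·f
pos 45 'a': at 8
pos 46 'c': at 9
pos 47 'b': at 6 ·f
pos 48 'b': at 6 ·f
pos 49 'c': at 0 ·f
pos 50 'c': at 0
pos 51 'a': at 1
pos 52 'a': at 11
pos 53 'b': at 2 ·f
pos 54 'b': at 3
pos 55 'a': at 4
pos 56 'a': at 5  → match P0@[52:56]
pos 57 'c': at 9 ·f
pos 58 'a': at 1 ·f
pos 59 'c': at 13
pos 60 'c': at 14  → match P3@[58:60]
pos 61 'a': at 1 ·f
pos 62 'c': at 13
pos 63 'c': at 14  → match P3@[61:63]
pos 64 'a': at 1 ·f
pos 65 'b': at 2
pos 66 'b': at 3
pos 67 'a': at 4
pos 68 'a': at 5  → match P0@[64:68]
pos 69 'c': at 9 ·f
pos 70 'c': at 10  → match P1@[66:70],P3@[68:70]
pos 71 'c': at 0 ·f
pos 72 'c': at 0
pos 73 'b': at 6
pos 74 'a': at 7
pos 75 'a': at 8

Matches: [[4,1],[4,3],[9,0],[15,1],[15,3],[18,3],[22,2],[23,2],[24,2],[28,0],[32,3],[40,0],[56,0],[60,3],[63,3],[68,0],[70,1],[70,3]]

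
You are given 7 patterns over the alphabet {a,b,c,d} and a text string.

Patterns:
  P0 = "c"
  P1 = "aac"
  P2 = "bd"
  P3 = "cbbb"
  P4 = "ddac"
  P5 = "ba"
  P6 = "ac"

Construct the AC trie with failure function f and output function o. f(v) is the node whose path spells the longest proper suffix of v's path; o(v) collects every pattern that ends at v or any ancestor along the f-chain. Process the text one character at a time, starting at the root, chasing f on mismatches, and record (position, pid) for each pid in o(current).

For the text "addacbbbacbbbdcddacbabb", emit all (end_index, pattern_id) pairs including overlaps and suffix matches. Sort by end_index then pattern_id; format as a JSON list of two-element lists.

Construct AC machine:
Trie (insert patterns):
  n0 'ε': a→2 b→5 c→1 d→10
  n1 'c': b→7  ←P0
  n2 'a': a→3 c→15
  n3 'aa': c→4
  n4 'aac': ·  ←P1
  n5 'b': a→14 d→6
  n6 'bd': ·  ←P2
  n7 'cb': b→8
  n8 'cbb': b→9
  n9 'cbbb': ·  ←P3
  n10 'd': d→11
  n11 'dd': a→12
  n12 'dda': c→13
  n13 'ddac': ·  ←P4
  n14 'ba': ·  ←P5
  n15 'ac': ·  ←P6

Failure links (BFS by depth):
  n1('c'): parent n0 fail=0; on 'c' 0 → fail=0;  out {0}∪∅={0}
  n2('a'): parent n0 fail=0; on 'a' 0 → fail=0;  out ∅∪∅=∅
  n5('b'): parent n0 fail=0; on 'b' 0 → fail=0;  out ∅∪∅=∅
  n10('d'): parent n0 fail=0; on 'd' 0 → fail=0;  out ∅∪∅=∅
  n3('aa'): parent n2 fail=0; on 'a' 0 → fail=2;  out ∅∪∅=∅
  n6('bd'): parent n5 fail=0; on 'd' 0 → fail=10;  out {2}∪∅={2}
  n7('cb'): parent n1 fail=0; on 'b' 0 → fail=5;  out ∅∪∅=∅
  n11('dd'): parent n10 fail=0; on 'd' 0 → fail=10;  out ∅∪∅=∅
  n14('ba'): parent n5 fail=0; on 'a' 0 → fail=2;  out {5}∪∅={5}
  n15('ac'): parent n2 fail=0; on 'c' 0 → fail=1;  out {6}∪{0}={0,6}
  n4('aac'): parent n3 fail=2; on 'c' 2 → fail=15;  out {1}∪{0,6}={0,1,6}
  n8('cbb'): parent n7 fail=5; on 'b' 5→0 → fail=5;  out ∅∪∅=∅
  n12('dda'): parent n11 fail=10; on 'a' 10→0 → fail=2;  out ∅∪∅=∅
  n9('cbbb'): parent n8 fail=5; on 'b' 5→0 → fail=5;  out {3}∪∅={3}
  n13('ddac'): parent n12 fail=2; on 'c' 2 → fail=15;  out {4}∪{0,6}={0,4,6}

Text stream:
pos 0 'a': at 2
pos 1 'd': at 10 (via fail)
pos 2 'd': at 11
pos 3 'a': at 12
pos 4 'c': at 13  emit P0@[4:4],P4@[1:4],P6@[3:4]
pos 5 'b': at 7 (via fail)
pos 6 'b': at 8
pos 7 'b': at 9  emit P3@[4:7]
pos 8 'a': at 14 (via fail)  emit P5@[7:8]
pos 9 'c': at 15 (via fail)  emit P0@[9:9],P6@[8:9]
pos 10 'b': at 7 (via fail)
pos 11 'b': at 8
pos 12 'b': at 9  emit P3@[9:12]
pos 13 'd': at 6 (via fail)  emit P2@[12:13]
pos 14 'c': at 1 (via fail)  emit P0@[14:14]
pos 15 'd': at 10 (via fail)
pos 16 'd': at 11
pos 17 'a': at 12
pos 18 'c': at 13  emit P0@[18:18],P4@[15:18],P6@[17:18]
pos 19 'b': at 7 (via fail)
pos 20 'a': at 14 (via fail)  emit P5@[19:20]
pos 21 'b': at 5 (via fail)
pos 22 'b': at 5 (via fail)

Result: [[4,0],[4,4],[4,6],[7,3],[8,5],[9,0],[9,6],[12,3],[13,2],[14,0],[18,0],[18,4],[18,6],[20,5]]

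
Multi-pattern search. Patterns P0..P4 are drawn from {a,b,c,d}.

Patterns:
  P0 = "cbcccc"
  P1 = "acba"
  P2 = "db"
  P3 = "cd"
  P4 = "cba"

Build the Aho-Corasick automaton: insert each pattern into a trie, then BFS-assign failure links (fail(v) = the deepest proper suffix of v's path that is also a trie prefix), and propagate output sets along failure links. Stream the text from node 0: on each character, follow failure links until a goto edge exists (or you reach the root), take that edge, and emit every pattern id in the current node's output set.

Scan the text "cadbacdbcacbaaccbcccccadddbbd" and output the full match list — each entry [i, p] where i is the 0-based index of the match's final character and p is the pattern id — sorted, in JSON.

Build:
Trie nodes:
  n0 'ε': a→7 c→1 d→11
  n1 'c': b→2 d→13
  n2 'cb': a→14 c→3
  n3 'cbc': c→4
  n4 'cbcc': c→5
  n5 'cbccc': c→6
  n6 'cbcccc': ·  ←P0
  n7 'a': c→8
  n8 'ac': b→9
  n9 'acb': a→10
  n10 'acba': ·  ←P1
  n11 'd': b→12
  n12 'db': ·  ←P2
  n13 'cd': ·  ←P3
  n14 'cba': ·  ←P4

BFS fail/out derivation:
  n1('c'): parent n0 fail=0; on 'c' 0 → fail=0;  out ∅∪∅=∅
  n7('a'): parent n0 fail=0; on 'a' 0 → fail=0;  out ∅∪∅=∅
  n11('d'): parent n0 fail=0; on 'd' 0 → fail=0;  out ∅∪∅=∅
  n2('cb'): parent n1 fail=0; on 'b' 0 → fail=0;  out ∅∪∅=∅
  n8('ac'): parent n7 fail=0; on 'c' 0 → fail=1;  out ∅∪∅=∅
  n12('db'): parent n11 fail=0; on 'b' 0 → fail=0;  out {2}∪∅={2}
  n13('cd'): parent n1 fail=0; on 'd' 0 → fail=11;  out {3}∪∅={3}
  n3('cbc'): parent n2 fail=0; on 'c' 0 → fail=1;  out ∅∪∅=∅
  n9('acb'): parent n8 fail=1; on 'b' 1 → fail=2;  out ∅∪∅=∅
  n14('cba'): parent n2 fail=0; on 'a' 0 → fail=7;  out {4}∪∅={4}
  n4('cbcc'): parent n3 fail=1; on 'c' 1→0 → fail=1;  out ∅∪∅=∅
  n10('acba'): parent n9 fail=2; on 'a' 2 → fail=14;  out {1}∪{4}={1,4}
  n5('cbccc'): parent n4 fail=1; on 'c' 1→0 → fail=1;  out ∅∪∅=∅
  n6('cbcccc'): parent n5 fail=1; on 'c' 1→0 → fail=1;  out {0}∪∅={0}

Run:
pos 0 'c': at 1
pos 1 'a': at 7 ·f
pos 2 'd': at 11 ·f
pos 3 'b': at 12  emit P2@[2:3]
pos 4 'a': at 7 ·f
pos 5 'c': at 8
pos 6 'd': at 13 ·f  emit P3@[5:6]
pos 7 'b': at 12 ·f  emit P2@[6:7]
pos 8 'c': at 1 ·f
pos 9 'a': at 7 ·f
pos 10 'c': at 8
pos 11 'b': at 9
pos 12 'a': at 10  emit P1@[9:12],P4@[10:12]
pos 13 'a': at 7 ·f
pos 14 'c': at 8
pos 15 'c': at 1 ·f
pos 16 'b': at 2
pos 17 'c': at 3
pos 18 'c': at 4
pos 19 'c': at 5
pos 20 'c': at 6  emit P0@[15:20]
pos 21 'c': at 1 ·f
pos 22 'a': at 7 ·f
pos 23 'd': at 11 ·f
pos 24 'd': at 11 ·f
pos 25 'd': at 11 ·f
pos 26 'b': at 12  emit P2@[25:26]
pos 27 'b': at 0 ·f
pos 28 'd': at 11

All matches (sorted): [[3,2],[6,3],[7,2],[12,1],[12,4],[20,0],[26,2]]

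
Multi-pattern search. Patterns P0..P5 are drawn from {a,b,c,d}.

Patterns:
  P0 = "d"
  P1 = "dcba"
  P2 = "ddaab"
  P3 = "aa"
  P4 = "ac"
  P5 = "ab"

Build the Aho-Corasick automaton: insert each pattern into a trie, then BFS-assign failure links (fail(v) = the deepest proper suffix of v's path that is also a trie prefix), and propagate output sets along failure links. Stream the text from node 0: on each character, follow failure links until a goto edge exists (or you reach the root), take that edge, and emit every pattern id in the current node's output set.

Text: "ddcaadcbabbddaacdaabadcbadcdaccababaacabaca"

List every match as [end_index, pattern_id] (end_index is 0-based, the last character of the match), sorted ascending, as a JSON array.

Build:
Trie (insert patterns):
  n0 'ε': a→9 d→1
  n1 'd': c→2 d→5  ←P0
  n2 'dc': b→3
  n3 'dcb': a→4
  n4 'dcba': ·  ←P1
  n5 'dd': a→6
  n6 'dda': a→7
  n7 'ddaa': b→8
  n8 'ddaab': ·  ←P2
  n9 'a': a→10 b→12 c→11
  n10 'aa': ·  ←P3
  n11 'ac': ·  ←P4
  n12 'ab': ·  ←P5

BFS fail/out derivation:
  n1('d'): parent n0 fail=0; on 'd' 0 → fail=0;  out {0}∪∅={0}
  n9('a'): parent n0 fail=0; on 'a' 0 → fail=0;  out ∅∪∅=∅
  n2('dc'): parent n1 fail=0; on 'c' 0 → fail=0;  out ∅∪∅=∅
  n5('dd'): parent n1 fail=0; on 'd' 0 → fail=1;  out ∅∪{0}={0}
  n10('aa'): parent n9 fail=0; on 'a' 0 → fail=9;  out {3}∪∅={3}
  n11('ac'): parent n9 fail=0; on 'c' 0 → fail=0;  out {4}∪∅={4}
  n12('ab'): parent n9 fail=0; on 'b' 0 → fail=0;  out {5}∪∅={5}
  n3('dcb'): parent n2 fail=0; on 'b' 0 → fail=0;  out ∅∪∅=∅
  n6('dda'): parent n5 fail=1; on 'a' 1→0 → fail=9;  out ∅∪∅=∅
  n4('dcba'): parent n3 fail=0; on 'a' 0 → fail=9;  out {1}∪∅={1}
  n7('ddaa'): parent n6 fail=9; on 'a' 9 → fail=10;  out ∅∪{3}={3}
  n8('ddaab'): parent n7 fail=10; on 'b' 10→9 → fail=12;  out {2}∪{5}={2,5}

Scan:
pos 0 'd': at 1  → match P0@[0:0]
pos 1 'd': at 5  → match P0@[1:1]
pos 2 'c': at 2 (via fail)
pos 3 'a': at 9 (via fail)
pos 4 'a': at 10  → match P3@[3:4]
pos 5 'd': at 1 (via fail)  → match P0@[5:5]
pos 6 'c': at 2
pos 7 'b': at 3
pos 8 'a': at 4  → match P1@[5:8]
pos 9 'b': at 12 (via fail)  → match P5@[8:9]
pos 10 'b': at 0 (via fail)
pos 11 'd': at 1  → match P0@[11:11]
pos 12 'd': at 5  → match P0@[12:12]
pos 13 'a': at 6
pos 14 'a': at 7  → match P3@[13:14]
pos 15 'c': at 11 (via fail)  → match P4@[14:15]
pos 16 'd': at 1 (via fail)  → match P0@[16:16]
pos 17 'a': at 9 (via fail)
pos 18 'a': at 10  → match P3@[17:18]
pos 19 'b': at 12 (via fail)  → match P5@[18:19]
pos 20 'a': at 9 (via fail)
pos 21 'd': at 1 (via fail)  → match P0@[21:21]
pos 22 'c': at 2
pos 23 'b': at 3
pos 24 'a': at 4  → match P1@[21:24]
pos 25 'd': at 1 (via fail)  → match P0@[25:25]
pos 26 'c': at 2
pos 27 'd': at 1 (via fail)  → match P0@[27:27]
pos 28 'a': at 9 (via fail)
pos 29 'c': at 11  → match P4@[28:29]
pos 30 'c': at 0 (via fail)
pos 31 'a': at 9
pos 32 'b': at 12  → match P5@[31:32]
pos 33 'a': at 9 (via fail)
pos 34 'b': at 12  → match P5@[33:34]
pos 35 'a': at 9 (via fail)
pos 36 'a': at 10  → match P3@[35:36]
pos 37 'c': at 11 (via fail)  → match P4@[36:37]
pos 38 'a': at 9 (via fail)
pos 39 'b': at 12  → match P5@[38:39]
pos 40 'a': at 9 (via fail)
pos 41 'c': at 11  → match P4@[40:41]
pos 42 'a': at 9 (via fail)

Matches: [[0,0],[1,0],[4,3],[5,0],[8,1],[9,5],[11,0],[12,0],[14,3],[15,4],[16,0],[18,3],[19,5],[21,0],[24,1],[25,0],[27,0],[29,4],[32,5],[34,5],[36,3],[37,4],[39,5],[41,4]]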